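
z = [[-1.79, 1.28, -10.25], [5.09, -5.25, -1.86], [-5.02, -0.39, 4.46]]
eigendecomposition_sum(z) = [[2.92, 0.42, -6.12], [1.39, 0.20, -2.92], [-3.03, -0.43, 6.36]] + [[-3.89, 1.54, -3.04], [6.97, -2.75, 5.45], [-1.38, 0.54, -1.08]] + [[-0.82, -0.67, -1.09], [-3.28, -2.7, -4.39], [-0.61, -0.5, -0.82]]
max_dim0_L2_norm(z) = 11.33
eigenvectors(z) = [[-0.66, -0.48, 0.24], [-0.31, 0.86, 0.95], [0.68, -0.17, 0.18]]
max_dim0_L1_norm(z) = 16.57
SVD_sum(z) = [[1.69, 0.03, -9.64], [0.47, 0.01, -2.65], [-0.91, -0.02, 5.18]] + [[-2.97, 2.02, -0.51], [5.59, -3.80, 0.97], [-2.67, 1.82, -0.46]] + [[-0.51, -0.77, -0.09], [-0.96, -1.46, -0.17], [-1.44, -2.19, -0.26]]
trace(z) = -2.58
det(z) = 316.59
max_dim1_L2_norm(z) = 10.48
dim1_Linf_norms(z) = [10.25, 5.25, 5.02]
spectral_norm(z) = 11.44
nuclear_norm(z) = 23.13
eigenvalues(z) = [9.47, -7.72, -4.33]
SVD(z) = [[-0.86, 0.43, 0.28], [-0.24, -0.81, 0.53], [0.46, 0.39, 0.80]] @ diag([11.43681433713753, 8.390042186664065, 3.299359017118734]) @ [[-0.17, -0.0, 0.98], [-0.82, 0.56, -0.14], [-0.55, -0.83, -0.10]]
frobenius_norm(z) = 14.56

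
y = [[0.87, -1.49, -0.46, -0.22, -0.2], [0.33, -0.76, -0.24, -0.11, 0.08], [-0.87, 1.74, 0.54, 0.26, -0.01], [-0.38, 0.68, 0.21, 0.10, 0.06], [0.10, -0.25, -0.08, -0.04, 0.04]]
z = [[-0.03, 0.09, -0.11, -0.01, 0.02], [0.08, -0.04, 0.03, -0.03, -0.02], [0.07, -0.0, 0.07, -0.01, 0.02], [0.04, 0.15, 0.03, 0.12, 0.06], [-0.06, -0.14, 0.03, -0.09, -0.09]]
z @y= [[0.11, -0.23, -0.07, -0.03, 0.01], [0.04, -0.05, -0.02, -0.01, -0.02], [0.01, 0.01, 0.00, 0.00, -0.01], [0.02, -0.05, -0.02, -0.01, 0.01], [-0.1, 0.21, 0.07, 0.03, -0.01]]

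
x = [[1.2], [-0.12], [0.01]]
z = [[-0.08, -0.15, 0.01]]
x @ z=[[-0.1,-0.18,0.01],[0.01,0.02,-0.0],[-0.00,-0.0,0.0]]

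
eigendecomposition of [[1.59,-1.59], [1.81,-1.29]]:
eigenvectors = [[(0.58+0.36j), (0.58-0.36j)], [0.73+0.00j, (0.73-0j)]]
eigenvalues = [(0.15+0.9j), (0.15-0.9j)]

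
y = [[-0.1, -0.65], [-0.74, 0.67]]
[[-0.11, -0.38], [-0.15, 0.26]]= y @ [[0.31, 0.15], [0.12, 0.56]]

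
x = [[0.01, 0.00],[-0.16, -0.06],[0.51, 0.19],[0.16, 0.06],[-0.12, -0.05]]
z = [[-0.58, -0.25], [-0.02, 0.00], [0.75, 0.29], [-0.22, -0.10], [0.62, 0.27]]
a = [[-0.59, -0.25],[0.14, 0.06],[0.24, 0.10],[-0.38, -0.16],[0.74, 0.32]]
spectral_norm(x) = 0.61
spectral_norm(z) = 1.25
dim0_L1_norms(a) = [2.09, 0.89]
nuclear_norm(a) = 1.15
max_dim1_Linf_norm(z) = 0.75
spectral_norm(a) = 1.15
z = x + a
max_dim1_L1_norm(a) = 1.06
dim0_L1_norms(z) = [2.19, 0.91]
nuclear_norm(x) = 0.62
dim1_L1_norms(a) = [0.84, 0.2, 0.34, 0.54, 1.06]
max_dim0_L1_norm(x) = 0.96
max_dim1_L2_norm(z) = 0.8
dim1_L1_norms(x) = [0.01, 0.22, 0.7, 0.22, 0.17]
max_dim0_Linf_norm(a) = 0.74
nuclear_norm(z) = 1.28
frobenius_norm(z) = 1.25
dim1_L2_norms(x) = [0.01, 0.17, 0.54, 0.17, 0.13]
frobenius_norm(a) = 1.15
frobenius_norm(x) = 0.61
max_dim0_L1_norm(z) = 2.19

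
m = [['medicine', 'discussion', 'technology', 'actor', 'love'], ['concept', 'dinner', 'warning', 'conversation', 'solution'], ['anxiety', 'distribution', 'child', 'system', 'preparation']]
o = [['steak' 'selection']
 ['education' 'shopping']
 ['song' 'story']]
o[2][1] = 'story'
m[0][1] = 'discussion'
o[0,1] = 'selection'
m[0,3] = 'actor'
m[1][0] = 'concept'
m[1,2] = 'warning'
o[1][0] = 'education'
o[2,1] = 'story'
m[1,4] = 'solution'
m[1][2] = 'warning'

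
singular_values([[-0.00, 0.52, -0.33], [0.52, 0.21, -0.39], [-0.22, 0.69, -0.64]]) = [1.2, 0.58, 0.12]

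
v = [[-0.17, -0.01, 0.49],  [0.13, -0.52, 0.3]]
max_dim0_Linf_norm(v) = 0.52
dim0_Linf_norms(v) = [0.17, 0.52, 0.49]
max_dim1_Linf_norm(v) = 0.52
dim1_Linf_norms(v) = [0.49, 0.52]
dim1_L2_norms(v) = [0.52, 0.61]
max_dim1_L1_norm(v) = 0.95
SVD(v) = [[-0.55, -0.83], [-0.83, 0.55]] @ diag([0.6812488792549726, 0.42696599924800116]) @ [[-0.02,  0.64,  -0.77], [0.5,  -0.66,  -0.56]]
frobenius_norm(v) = 0.80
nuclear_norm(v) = 1.11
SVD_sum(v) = [[0.01, -0.24, 0.29], [0.01, -0.36, 0.43]] + [[-0.18,0.23,0.20], [0.12,-0.16,-0.13]]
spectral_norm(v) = 0.68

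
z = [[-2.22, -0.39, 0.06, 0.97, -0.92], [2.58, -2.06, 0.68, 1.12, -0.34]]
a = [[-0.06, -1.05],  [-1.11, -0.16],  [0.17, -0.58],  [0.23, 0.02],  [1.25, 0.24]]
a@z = [[-2.58, 2.19, -0.72, -1.23, 0.41],[2.05, 0.76, -0.18, -1.26, 1.08],[-1.87, 1.13, -0.38, -0.48, 0.04],[-0.46, -0.13, 0.03, 0.25, -0.22],[-2.16, -0.98, 0.24, 1.48, -1.23]]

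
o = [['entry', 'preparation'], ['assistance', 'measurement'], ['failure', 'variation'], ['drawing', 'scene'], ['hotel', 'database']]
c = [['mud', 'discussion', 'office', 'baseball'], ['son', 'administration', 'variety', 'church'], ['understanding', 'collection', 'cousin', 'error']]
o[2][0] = 'failure'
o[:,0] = ['entry', 'assistance', 'failure', 'drawing', 'hotel']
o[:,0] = ['entry', 'assistance', 'failure', 'drawing', 'hotel']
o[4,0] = 'hotel'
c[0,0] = 'mud'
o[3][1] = 'scene'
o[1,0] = 'assistance'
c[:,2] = ['office', 'variety', 'cousin']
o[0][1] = 'preparation'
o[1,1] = 'measurement'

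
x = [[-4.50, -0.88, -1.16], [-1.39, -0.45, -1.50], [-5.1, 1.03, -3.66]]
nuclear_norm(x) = 10.65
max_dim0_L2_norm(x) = 6.94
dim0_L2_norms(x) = [6.94, 1.43, 4.12]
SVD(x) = [[-0.56, 0.82, 0.09], [-0.24, -0.06, -0.97], [-0.79, -0.57, 0.24]] @ diag([7.932853047105497, 1.9049592665613362, 0.8136785149990947]) @ [[0.87, -0.03, 0.49], [-0.38, -0.67, 0.64], [-0.31, 0.74, 0.59]]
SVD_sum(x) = [[-3.88, 0.12, -2.20], [-1.68, 0.05, -0.95], [-5.45, 0.16, -3.09]] + [[-0.6, -1.05, 1.0], [0.05, 0.08, -0.08], [0.41, 0.72, -0.69]] + [[-0.02, 0.05, 0.04],[0.25, -0.58, -0.47],[-0.06, 0.14, 0.11]]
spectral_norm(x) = 7.93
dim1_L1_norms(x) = [6.54, 3.34, 9.79]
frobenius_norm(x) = 8.20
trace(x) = -8.61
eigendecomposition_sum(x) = [[(-4.06+0j), -0.29+0.00j, -1.69+0.00j],  [(-2.33+0j), (-0.17+0j), (-0.97+0j)],  [(-5.99+0j), (-0.43+0j), (-2.49+0j)]] + [[-0.22+0.16j, (-0.29-0.33j), 0.26+0.02j], [(0.47+0.13j), -0.14+0.79j, (-0.27-0.4j)], [(0.45-0.41j), (0.73+0.66j), (-0.59+0.02j)]] + [[(-0.22-0.16j), (-0.29+0.33j), (0.26-0.02j)],[0.47-0.13j, (-0.14-0.79j), -0.27+0.40j],[0.45+0.41j, (0.73-0.66j), -0.59-0.02j]]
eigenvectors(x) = [[0.53+0.00j,(0.33+0.04j),(0.33-0.04j)],[0.31+0.00j,(-0.31-0.51j),-0.31+0.51j],[0.79+0.00j,-0.73+0.00j,(-0.73-0j)]]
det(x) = -12.30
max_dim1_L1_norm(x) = 9.79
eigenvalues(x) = [(-6.72+0j), (-0.95+0.97j), (-0.95-0.97j)]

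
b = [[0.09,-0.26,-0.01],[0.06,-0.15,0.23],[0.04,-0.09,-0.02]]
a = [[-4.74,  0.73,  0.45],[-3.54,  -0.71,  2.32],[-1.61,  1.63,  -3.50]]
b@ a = [[0.51, 0.23, -0.53], [-0.12, 0.53, -1.13], [0.16, 0.06, -0.12]]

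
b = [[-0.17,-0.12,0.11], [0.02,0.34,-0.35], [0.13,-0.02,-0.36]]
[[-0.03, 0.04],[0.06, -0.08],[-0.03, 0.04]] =b @ [[0.03, -0.05], [0.25, -0.35], [0.08, -0.11]]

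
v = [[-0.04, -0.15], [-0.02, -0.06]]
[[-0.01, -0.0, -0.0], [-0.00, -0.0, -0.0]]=v @ [[-0.11, 0.07, 0.13], [0.11, 0.0, -0.01]]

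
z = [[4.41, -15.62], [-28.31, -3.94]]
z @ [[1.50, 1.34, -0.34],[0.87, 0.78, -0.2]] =[[-6.97, -6.27, 1.62], [-45.89, -41.01, 10.41]]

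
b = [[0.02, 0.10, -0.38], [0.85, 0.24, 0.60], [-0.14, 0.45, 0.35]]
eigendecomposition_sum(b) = [[(-0.2+0j), (0.11+0j), (-0.15+0j)], [0.36-0.00j, -0.20-0.00j, (0.29-0j)], [(-0.21+0j), 0.12+0.00j, -0.16+0.00j]] + [[(0.11+0.59j), (-0.01+0.44j), -0.11+0.21j],[0.24-0.33j, 0.22-0.21j, (0.16-0.04j)],[(0.03-0.99j), (0.17-0.7j), 0.26-0.29j]] + [[(0.11-0.59j), -0.01-0.44j, -0.11-0.21j], [(0.24+0.33j), 0.22+0.21j, 0.16+0.04j], [(0.03+0.99j), (0.17+0.7j), 0.26+0.29j]]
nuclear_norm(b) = 1.99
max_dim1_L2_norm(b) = 1.07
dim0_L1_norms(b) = [1.01, 0.79, 1.33]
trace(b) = 0.61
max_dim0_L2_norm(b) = 0.86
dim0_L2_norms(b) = [0.86, 0.52, 0.79]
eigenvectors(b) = [[0.43+0.00j,  (-0.47+0.11j),  (-0.47-0.11j)], [-0.78+0.00j,  0.28+0.19j,  0.28-0.19j], [(0.45+0j),  0.81+0.00j,  0.81-0.00j]]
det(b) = -0.20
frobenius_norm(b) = 1.28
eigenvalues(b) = [(-0.57+0j), (0.59+0.09j), (0.59-0.09j)]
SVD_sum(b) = [[-0.14,-0.06,-0.14], [0.74,0.3,0.69], [0.18,0.07,0.17]] + [[0.08, -0.07, -0.05], [0.1, -0.09, -0.07], [-0.34, 0.31, 0.23]] + [[0.08, 0.23, -0.19],[0.01, 0.03, -0.02],[0.02, 0.06, -0.05]]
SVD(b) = [[0.19,  0.22,  0.96],[-0.95,  0.27,  0.12],[-0.23,  -0.94,  0.26]] @ diag([1.1070755374489265, 0.5548859083662543, 0.32555396338967857]) @ [[-0.70, -0.29, -0.66], [0.66, -0.60, -0.45], [0.27, 0.75, -0.61]]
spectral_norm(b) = 1.11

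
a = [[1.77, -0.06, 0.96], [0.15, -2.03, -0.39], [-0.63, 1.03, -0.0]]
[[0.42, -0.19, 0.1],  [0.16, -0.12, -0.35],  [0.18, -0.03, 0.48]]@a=[[0.65, 0.46, 0.48], [0.49, -0.13, 0.20], [0.01, 0.54, 0.18]]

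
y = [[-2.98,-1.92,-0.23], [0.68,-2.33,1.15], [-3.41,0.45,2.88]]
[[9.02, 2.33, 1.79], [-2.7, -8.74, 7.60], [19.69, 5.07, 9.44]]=y @ [[-3.87,  -2.26,  0.07], [1.06,  2.45,  -1.47], [2.09,  -1.3,  3.59]]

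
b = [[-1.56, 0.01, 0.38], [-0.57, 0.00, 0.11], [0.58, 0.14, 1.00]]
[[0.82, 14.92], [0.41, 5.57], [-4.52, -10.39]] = b @ [[-1.44,-10.66], [0.64,2.49], [-3.77,-4.56]]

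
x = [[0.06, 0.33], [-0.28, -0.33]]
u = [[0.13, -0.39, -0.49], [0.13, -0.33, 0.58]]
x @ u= [[0.05, -0.13, 0.16], [-0.08, 0.22, -0.05]]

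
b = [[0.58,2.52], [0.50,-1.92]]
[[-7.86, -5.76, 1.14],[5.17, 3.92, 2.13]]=b@ [[-0.87, -0.5, 3.18], [-2.92, -2.17, -0.28]]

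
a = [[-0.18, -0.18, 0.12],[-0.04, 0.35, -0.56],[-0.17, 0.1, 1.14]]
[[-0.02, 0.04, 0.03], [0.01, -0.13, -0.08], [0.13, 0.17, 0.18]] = a@[[0.01, 0.0, -0.07], [0.19, -0.12, -0.01], [0.10, 0.16, 0.15]]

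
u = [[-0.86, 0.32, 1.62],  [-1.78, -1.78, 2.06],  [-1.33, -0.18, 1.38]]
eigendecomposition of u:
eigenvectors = [[(0.71+0j), (0.71-0j), (0.31+0j)], [(0.01+0.43j), 0.01-0.43j, (-0.95+0j)], [0.40+0.39j, 0.40-0.39j, 0.09+0.00j]]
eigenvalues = [(0.06+1.08j), (0.06-1.08j), (-1.39+0j)]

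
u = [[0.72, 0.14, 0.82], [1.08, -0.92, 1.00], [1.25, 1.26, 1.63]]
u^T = [[0.72, 1.08, 1.25], [0.14, -0.92, 1.26], [0.82, 1.00, 1.63]]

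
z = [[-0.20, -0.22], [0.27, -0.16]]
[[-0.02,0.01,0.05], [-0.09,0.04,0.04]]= z @ [[-0.18, 0.09, -0.00],[0.25, -0.11, -0.22]]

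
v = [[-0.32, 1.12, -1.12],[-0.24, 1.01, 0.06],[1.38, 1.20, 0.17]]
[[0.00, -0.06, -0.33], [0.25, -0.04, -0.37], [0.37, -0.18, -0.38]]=v @ [[0.03,-0.08,0.04], [0.24,-0.06,-0.35], [0.23,0.02,-0.07]]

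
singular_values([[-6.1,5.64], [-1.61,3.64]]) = [9.1, 1.44]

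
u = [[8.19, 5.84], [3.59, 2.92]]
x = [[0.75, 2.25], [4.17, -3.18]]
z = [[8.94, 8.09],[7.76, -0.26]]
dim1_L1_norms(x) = [3.0, 7.35]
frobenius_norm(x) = 5.76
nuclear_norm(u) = 11.34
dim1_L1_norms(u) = [14.03, 6.51]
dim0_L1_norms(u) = [11.78, 8.76]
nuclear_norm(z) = 18.33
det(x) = -11.77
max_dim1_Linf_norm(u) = 8.19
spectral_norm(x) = 5.31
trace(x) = -2.43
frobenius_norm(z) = 14.34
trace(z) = 8.68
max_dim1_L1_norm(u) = 14.03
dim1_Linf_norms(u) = [8.19, 3.59]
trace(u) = 11.11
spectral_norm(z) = 13.51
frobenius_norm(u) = 11.07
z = x + u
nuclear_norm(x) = 7.53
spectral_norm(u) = 11.07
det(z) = -65.10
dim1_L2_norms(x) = [2.37, 5.24]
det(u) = 2.95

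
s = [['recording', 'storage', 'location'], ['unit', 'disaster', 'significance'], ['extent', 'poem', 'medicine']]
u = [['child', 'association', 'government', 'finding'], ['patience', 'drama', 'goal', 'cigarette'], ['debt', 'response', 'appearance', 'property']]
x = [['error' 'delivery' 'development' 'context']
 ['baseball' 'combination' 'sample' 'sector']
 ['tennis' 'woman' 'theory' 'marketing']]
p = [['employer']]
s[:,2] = ['location', 'significance', 'medicine']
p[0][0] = 'employer'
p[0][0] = 'employer'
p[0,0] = 'employer'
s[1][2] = 'significance'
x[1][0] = 'baseball'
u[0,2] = 'government'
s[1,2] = 'significance'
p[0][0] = 'employer'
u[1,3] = 'cigarette'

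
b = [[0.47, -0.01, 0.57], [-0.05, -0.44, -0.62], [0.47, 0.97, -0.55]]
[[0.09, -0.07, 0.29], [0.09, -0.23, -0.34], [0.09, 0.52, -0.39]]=b @ [[0.29, -0.10, -0.09],[-0.1, 0.57, -0.03],[-0.09, -0.03, 0.58]]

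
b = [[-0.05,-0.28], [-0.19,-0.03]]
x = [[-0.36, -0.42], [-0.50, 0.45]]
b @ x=[[0.16, -0.11], [0.08, 0.07]]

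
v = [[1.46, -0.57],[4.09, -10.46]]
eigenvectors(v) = [[0.94, 0.05], [0.33, 1.00]]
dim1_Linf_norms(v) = [1.46, 10.46]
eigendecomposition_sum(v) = [[1.28, -0.06], [0.45, -0.02]] + [[0.18, -0.51], [3.64, -10.44]]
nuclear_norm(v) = 12.43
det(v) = -12.94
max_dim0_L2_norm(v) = 10.48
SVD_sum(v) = [[0.40, -1.00], [4.19, -10.42]] + [[1.06, 0.43],  [-0.1, -0.04]]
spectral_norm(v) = 11.28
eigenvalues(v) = [1.26, -10.26]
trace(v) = -9.00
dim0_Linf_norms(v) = [4.09, 10.46]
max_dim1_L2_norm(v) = 11.23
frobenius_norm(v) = 11.34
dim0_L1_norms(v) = [5.55, 11.03]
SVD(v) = [[-0.1, -1.00], [-1.0, 0.1]] @ diag([11.281870058100246, 1.1469995606543102]) @ [[-0.37, 0.93], [-0.93, -0.37]]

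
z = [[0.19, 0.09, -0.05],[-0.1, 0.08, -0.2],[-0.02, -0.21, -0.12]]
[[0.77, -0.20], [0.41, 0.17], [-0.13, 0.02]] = z@[[2.49, -1.16], [1.86, 0.12], [-2.57, -0.20]]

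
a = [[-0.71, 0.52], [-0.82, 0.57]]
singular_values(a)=[1.33, 0.02]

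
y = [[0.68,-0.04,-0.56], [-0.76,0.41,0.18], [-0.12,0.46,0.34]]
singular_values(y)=[1.25, 0.45, 0.35]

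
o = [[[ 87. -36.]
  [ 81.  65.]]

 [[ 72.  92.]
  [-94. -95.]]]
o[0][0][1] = -36.0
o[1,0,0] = 72.0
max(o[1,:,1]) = 92.0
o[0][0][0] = 87.0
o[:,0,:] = [[87.0, -36.0], [72.0, 92.0]]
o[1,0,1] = 92.0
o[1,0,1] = 92.0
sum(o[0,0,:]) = 51.0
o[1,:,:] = [[72.0, 92.0], [-94.0, -95.0]]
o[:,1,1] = [65.0, -95.0]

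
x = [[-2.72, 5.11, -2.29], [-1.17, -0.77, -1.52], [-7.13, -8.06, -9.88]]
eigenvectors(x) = [[0.16, 0.79, -0.76], [0.15, -0.03, -0.12], [0.98, -0.61, 0.64]]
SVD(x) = [[-0.01, 1.00, 0.07], [-0.14, 0.07, -0.99], [-0.99, -0.02, 0.14]] @ diag([14.748635236632143, 6.238546134249023, 0.000887479223027613]) @ [[0.49, 0.55, 0.68],  [-0.43, 0.83, -0.36],  [0.76, 0.12, -0.64]]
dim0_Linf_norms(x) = [7.13, 8.06, 9.88]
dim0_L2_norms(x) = [7.72, 9.57, 10.26]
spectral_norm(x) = 14.75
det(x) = -0.08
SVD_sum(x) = [[-0.05, -0.05, -0.07], [-1.0, -1.11, -1.38], [-7.17, -7.98, -9.92]] + [[-2.67,5.16,-2.22], [-0.17,0.34,-0.15], [0.04,-0.08,0.04]] + [[0.0, 0.0, -0.0], [-0.00, -0.00, 0.00], [0.0, 0.0, -0.00]]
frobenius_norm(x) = 16.01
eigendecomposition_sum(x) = [[-1.32,-0.58,-1.67], [-1.23,-0.54,-1.55], [-8.22,-3.63,-10.37]] + [[-1.4, 5.72, -0.63],[0.06, -0.22, 0.02],[1.09, -4.46, 0.49]] + [[0.00, -0.03, 0.0], [0.00, -0.0, 0.00], [-0.00, 0.02, -0.0]]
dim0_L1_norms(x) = [11.02, 13.94, 13.69]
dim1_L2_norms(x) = [6.23, 2.07, 14.61]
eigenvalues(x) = [-12.23, -1.14, -0.01]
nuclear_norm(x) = 20.99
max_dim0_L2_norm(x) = 10.26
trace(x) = -13.37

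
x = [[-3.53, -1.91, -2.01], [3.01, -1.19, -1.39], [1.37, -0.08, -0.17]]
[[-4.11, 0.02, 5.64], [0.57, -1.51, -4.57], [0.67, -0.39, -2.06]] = x@[[0.64, -0.32, -1.59], [-0.58, 1.73, 1.48], [1.47, -1.09, -1.42]]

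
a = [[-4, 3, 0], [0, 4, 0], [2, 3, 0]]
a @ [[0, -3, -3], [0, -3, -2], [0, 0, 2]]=[[0, 3, 6], [0, -12, -8], [0, -15, -12]]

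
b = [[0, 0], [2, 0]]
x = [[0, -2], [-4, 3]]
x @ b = [[-4, 0], [6, 0]]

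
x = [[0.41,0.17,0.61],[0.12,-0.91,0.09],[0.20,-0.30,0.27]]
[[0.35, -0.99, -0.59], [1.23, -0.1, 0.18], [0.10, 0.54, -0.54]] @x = [[-0.09, 1.14, -0.03],[0.53, 0.25, 0.79],[-0.00, -0.31, -0.04]]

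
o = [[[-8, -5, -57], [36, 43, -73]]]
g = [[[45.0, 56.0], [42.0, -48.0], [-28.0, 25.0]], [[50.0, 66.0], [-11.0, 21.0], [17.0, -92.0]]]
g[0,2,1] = 25.0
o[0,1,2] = -73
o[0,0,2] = -57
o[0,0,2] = -57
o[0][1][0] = 36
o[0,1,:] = [36, 43, -73]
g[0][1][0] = 42.0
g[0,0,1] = 56.0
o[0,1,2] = -73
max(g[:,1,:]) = 42.0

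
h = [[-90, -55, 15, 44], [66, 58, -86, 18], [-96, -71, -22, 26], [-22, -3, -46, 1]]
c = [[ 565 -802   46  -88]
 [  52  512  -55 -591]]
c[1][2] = -55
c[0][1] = -802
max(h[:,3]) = 44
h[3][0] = -22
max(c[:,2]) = 46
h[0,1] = -55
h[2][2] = -22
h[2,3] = 26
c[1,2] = -55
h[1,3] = 18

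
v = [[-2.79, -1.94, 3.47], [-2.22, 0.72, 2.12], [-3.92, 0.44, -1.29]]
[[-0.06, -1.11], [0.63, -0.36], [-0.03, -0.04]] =v @ [[-0.01, 0.08], [0.35, 0.19], [0.17, -0.15]]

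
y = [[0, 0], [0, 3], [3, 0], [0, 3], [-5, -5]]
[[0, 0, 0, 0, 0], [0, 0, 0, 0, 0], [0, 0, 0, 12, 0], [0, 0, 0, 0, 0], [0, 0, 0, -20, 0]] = y@[[0, 0, 0, 4, 0], [0, 0, 0, 0, 0]]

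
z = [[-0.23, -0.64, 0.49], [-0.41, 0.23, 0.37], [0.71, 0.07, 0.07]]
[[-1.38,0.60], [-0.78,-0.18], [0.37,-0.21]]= z@[[0.64, -0.19], [0.58, -0.94], [-1.75, -0.10]]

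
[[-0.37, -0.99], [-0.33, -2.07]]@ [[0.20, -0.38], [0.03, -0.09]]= [[-0.1, 0.23], [-0.13, 0.31]]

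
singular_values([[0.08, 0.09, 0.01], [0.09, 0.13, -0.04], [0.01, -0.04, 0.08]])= [0.2, 0.09, 0.0]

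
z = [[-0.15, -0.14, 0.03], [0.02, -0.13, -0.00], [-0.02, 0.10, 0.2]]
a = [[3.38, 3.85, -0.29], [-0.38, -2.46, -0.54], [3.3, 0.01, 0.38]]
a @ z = [[-0.42, -1.00, 0.04],  [0.02, 0.32, -0.12],  [-0.50, -0.43, 0.18]]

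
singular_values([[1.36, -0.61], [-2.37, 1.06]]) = [2.99, 0.0]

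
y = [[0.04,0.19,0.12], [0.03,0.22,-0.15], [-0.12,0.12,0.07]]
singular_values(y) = [0.31, 0.21, 0.12]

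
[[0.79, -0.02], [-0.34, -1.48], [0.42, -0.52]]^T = [[0.79, -0.34, 0.42], [-0.02, -1.48, -0.52]]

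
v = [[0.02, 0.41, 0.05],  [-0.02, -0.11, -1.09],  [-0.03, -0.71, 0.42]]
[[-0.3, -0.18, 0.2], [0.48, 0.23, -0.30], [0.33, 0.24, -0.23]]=v @ [[-0.4, -0.23, 0.35], [-0.66, -0.42, 0.44], [-0.37, -0.16, 0.22]]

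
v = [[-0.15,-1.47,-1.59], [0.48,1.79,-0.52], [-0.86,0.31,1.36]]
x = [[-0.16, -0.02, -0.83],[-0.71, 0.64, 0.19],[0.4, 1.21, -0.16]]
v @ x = [[0.43, -2.86, 0.10], [-1.56, 0.51, 0.02], [0.46, 1.86, 0.56]]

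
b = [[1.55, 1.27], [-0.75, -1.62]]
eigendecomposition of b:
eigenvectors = [[0.97, -0.41], [-0.26, 0.91]]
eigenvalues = [1.21, -1.28]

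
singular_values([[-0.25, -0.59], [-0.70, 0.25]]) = [0.75, 0.64]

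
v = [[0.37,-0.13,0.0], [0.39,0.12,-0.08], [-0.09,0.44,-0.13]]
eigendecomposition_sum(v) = [[0.19-0.05j, -0.07+0.11j, 0.00-0.03j], [(0.2-0.34j), 0.06+0.25j, (-0.04-0.04j)], [(-0.04-0.44j), 0.22+0.19j, (-0.06-0.01j)]] + [[0.19+0.05j, (-0.07-0.11j), 0.00+0.03j], [0.20+0.34j, (0.06-0.25j), (-0.04+0.04j)], [(-0.04+0.44j), 0.22-0.19j, (-0.06+0.01j)]] + [[-0.00+0.00j,-0j,(-0+0j)],[(-0+0j),-0j,(-0+0j)],[(-0.01+0j),0.01-0.00j,-0.01+0.00j]]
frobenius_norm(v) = 0.74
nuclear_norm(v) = 1.04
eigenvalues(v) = [(0.18+0.19j), (0.18-0.19j), (-0+0j)]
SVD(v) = [[-0.69, -0.10, 0.71], [-0.53, -0.61, -0.59], [0.49, -0.79, 0.37]] @ diag([0.5620766457019247, 0.478924629500629, 0.0010215743527685513]) @ [[-0.9,  0.43,  -0.04], [-0.42,  -0.85,  0.32], [-0.1,  -0.30,  -0.95]]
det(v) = -0.00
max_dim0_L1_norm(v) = 0.85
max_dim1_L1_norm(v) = 0.66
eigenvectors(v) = [[-0.05-0.30j,(-0.05+0.3j),0.10+0.00j], [(-0.52-0.36j),-0.52+0.36j,0.29+0.00j], [-0.71+0.00j,-0.71-0.00j,0.95+0.00j]]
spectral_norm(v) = 0.56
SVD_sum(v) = [[0.35, -0.17, 0.02],[0.27, -0.13, 0.01],[-0.25, 0.12, -0.01]] + [[0.02,0.04,-0.01], [0.12,0.25,-0.09], [0.16,0.32,-0.12]] + [[-0.00, -0.00, -0.00],  [0.00, 0.0, 0.0],  [-0.0, -0.00, -0.0]]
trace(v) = 0.36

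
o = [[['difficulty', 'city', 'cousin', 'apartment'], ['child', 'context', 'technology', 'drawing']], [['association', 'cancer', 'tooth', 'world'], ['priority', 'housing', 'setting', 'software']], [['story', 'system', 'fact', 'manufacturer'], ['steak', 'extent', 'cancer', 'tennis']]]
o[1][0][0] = 'association'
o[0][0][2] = 'cousin'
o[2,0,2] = 'fact'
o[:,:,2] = [['cousin', 'technology'], ['tooth', 'setting'], ['fact', 'cancer']]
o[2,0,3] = 'manufacturer'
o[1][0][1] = 'cancer'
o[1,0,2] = 'tooth'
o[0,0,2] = 'cousin'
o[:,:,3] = [['apartment', 'drawing'], ['world', 'software'], ['manufacturer', 'tennis']]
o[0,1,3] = 'drawing'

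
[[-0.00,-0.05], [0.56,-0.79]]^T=[[-0.00,0.56], [-0.05,-0.79]]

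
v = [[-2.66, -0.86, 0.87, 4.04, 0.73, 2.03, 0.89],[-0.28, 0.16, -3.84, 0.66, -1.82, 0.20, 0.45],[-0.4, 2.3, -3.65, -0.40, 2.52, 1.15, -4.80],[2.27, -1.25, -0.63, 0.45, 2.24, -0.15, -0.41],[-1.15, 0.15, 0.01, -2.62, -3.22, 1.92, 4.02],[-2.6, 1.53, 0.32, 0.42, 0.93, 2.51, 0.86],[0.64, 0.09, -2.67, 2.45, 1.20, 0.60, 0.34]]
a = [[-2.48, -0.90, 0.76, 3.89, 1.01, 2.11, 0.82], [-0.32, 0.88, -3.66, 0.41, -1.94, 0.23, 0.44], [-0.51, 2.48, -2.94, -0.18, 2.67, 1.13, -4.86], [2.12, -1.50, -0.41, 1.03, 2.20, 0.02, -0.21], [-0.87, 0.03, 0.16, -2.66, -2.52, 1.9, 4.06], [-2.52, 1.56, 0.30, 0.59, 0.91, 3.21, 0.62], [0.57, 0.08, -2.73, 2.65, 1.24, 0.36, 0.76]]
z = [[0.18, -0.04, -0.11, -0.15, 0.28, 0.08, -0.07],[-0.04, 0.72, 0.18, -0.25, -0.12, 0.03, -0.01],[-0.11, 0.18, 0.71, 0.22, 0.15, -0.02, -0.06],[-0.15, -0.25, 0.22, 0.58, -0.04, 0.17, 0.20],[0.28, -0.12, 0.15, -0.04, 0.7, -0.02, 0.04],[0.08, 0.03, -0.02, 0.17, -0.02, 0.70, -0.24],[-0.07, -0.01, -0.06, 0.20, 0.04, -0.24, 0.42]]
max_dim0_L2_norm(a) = 6.48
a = v + z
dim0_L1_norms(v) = [10.0, 6.34, 11.99, 11.04, 12.66, 8.56, 11.77]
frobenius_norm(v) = 13.51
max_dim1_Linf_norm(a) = 4.86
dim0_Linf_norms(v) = [2.66, 2.3, 3.84, 4.04, 3.22, 2.51, 4.8]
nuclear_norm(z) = 4.02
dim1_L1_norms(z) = [0.91, 1.35, 1.45, 1.61, 1.35, 1.26, 1.04]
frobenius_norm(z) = 1.85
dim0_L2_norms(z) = [0.4, 0.79, 0.79, 0.74, 0.78, 0.76, 0.53]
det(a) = -1112.83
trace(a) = -2.06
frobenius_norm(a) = 13.39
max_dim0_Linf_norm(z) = 0.72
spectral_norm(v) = 8.66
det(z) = -0.00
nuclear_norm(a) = 29.65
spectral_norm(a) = 8.35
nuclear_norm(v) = 29.78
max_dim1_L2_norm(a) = 6.86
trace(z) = 4.01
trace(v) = -6.07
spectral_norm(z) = 0.97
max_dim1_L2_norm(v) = 7.05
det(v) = 1138.09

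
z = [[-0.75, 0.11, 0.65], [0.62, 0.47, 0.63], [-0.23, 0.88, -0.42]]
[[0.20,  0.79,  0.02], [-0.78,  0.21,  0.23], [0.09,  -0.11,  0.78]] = z @ [[-0.65, -0.44, -0.06], [-0.26, 0.09, 0.79], [-0.40, 0.70, -0.17]]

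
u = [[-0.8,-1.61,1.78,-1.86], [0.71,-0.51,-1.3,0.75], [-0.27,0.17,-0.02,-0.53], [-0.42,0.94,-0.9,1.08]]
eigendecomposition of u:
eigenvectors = [[(-0.64+0j), (-0.64-0j), (-0.66+0j), -0.67+0.00j], [0.12+0.57j, (0.12-0.57j), (-0.13+0j), (0.09+0j)], [0.14-0.25j, 0.14+0.25j, (-0.61+0j), (-0.11+0j)], [(0.08-0.39j), 0.08+0.39j, -0.41+0.00j, 0.73+0.00j]]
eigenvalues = [(-0.67+0.99j), (-0.67-0.99j), (-0.63+0j), (1.72+0j)]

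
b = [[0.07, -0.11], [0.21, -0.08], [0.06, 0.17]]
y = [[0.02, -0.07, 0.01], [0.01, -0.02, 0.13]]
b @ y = [[0.00, -0.0, -0.01],[0.00, -0.01, -0.01],[0.00, -0.01, 0.02]]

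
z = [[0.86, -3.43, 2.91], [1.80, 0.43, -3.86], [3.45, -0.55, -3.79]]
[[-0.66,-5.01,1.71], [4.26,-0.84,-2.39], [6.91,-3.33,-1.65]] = z@[[1.95, -0.75, 0.73],  [0.57, 1.28, 0.55],  [-0.13, 0.01, 1.02]]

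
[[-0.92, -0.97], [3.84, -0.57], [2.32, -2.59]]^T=[[-0.92, 3.84, 2.32], [-0.97, -0.57, -2.59]]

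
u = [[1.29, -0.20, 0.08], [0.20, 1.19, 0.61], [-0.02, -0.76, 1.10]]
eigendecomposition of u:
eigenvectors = [[0.95+0.00j, (0.16-0.13j), (0.16+0.13j)], [(0.04+0j), (-0.06-0.66j), -0.06+0.66j], [-0.31+0.00j, (0.72+0j), (0.72-0j)]]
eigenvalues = [(1.26+0j), (1.16+0.71j), (1.16-0.71j)]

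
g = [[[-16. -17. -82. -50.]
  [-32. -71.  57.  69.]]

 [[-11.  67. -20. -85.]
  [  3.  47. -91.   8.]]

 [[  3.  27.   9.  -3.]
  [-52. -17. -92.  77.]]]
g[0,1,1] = -71.0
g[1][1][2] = -91.0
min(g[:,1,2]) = -92.0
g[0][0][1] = -17.0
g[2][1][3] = 77.0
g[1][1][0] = 3.0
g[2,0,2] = 9.0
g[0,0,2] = -82.0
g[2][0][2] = 9.0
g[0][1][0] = -32.0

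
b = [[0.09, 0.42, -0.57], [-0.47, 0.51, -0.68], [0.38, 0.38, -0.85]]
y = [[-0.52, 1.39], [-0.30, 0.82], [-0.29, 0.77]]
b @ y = [[-0.01, 0.03], [0.29, -0.76], [-0.07, 0.19]]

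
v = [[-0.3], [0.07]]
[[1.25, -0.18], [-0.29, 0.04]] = v @ [[-4.17, 0.61]]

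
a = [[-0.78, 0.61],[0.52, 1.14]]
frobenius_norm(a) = 1.60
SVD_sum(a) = [[0.07, 0.49], [0.17, 1.19]] + [[-0.85,0.12], [0.35,-0.05]]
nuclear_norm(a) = 2.23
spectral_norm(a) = 1.30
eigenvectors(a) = [[-0.97, -0.28], [0.24, -0.96]]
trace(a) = 0.36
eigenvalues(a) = [-0.93, 1.29]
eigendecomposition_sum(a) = [[-0.87, 0.26], [0.22, -0.06]] + [[0.09, 0.35], [0.3, 1.20]]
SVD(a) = [[0.38, 0.93], [0.93, -0.38]] @ diag([1.2994630000598695, 0.9283834937542802]) @ [[0.14, 0.99],  [-0.99, 0.14]]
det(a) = -1.21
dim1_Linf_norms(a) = [0.78, 1.14]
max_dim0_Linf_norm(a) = 1.14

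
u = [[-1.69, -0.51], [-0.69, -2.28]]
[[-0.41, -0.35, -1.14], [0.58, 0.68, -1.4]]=u@[[0.35, 0.33, 0.54],[-0.36, -0.40, 0.45]]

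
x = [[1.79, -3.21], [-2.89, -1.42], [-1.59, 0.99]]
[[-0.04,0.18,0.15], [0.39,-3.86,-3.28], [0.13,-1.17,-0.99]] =x @ [[-0.11,1.07,0.91], [-0.05,0.54,0.46]]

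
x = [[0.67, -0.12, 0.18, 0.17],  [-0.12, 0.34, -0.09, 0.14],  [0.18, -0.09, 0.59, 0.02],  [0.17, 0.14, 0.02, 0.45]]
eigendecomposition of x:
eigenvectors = [[0.77, -0.36, 0.49, 0.19], [-0.19, -0.73, -0.43, 0.49], [0.55, -0.03, -0.71, -0.45], [0.26, 0.58, -0.28, 0.72]]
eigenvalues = [0.89, 0.17, 0.42, 0.58]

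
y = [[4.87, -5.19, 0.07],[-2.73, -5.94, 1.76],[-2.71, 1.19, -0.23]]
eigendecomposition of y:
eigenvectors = [[-0.88, 0.19, -0.40], [0.25, 0.21, -0.92], [0.41, 0.96, 0.0]]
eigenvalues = [6.34, -0.51, -7.13]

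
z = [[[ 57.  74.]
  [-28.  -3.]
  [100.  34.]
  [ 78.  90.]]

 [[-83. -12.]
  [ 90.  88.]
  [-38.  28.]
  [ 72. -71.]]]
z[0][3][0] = 78.0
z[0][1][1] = -3.0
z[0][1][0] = -28.0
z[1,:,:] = [[-83.0, -12.0], [90.0, 88.0], [-38.0, 28.0], [72.0, -71.0]]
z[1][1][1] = 88.0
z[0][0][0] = 57.0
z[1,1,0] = 90.0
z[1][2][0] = -38.0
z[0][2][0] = 100.0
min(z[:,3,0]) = 72.0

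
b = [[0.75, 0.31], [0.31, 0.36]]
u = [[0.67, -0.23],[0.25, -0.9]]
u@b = [[0.43,0.12], [-0.09,-0.25]]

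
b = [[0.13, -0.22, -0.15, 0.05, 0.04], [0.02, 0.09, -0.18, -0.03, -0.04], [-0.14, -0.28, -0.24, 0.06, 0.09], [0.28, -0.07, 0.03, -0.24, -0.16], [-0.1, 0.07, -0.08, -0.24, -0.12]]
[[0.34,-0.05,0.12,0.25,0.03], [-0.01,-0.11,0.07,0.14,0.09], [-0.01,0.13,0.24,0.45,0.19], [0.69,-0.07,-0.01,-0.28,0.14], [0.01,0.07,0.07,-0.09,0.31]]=b@[[1.39, -0.73, -0.29, -0.05, -0.53], [-0.94, -0.55, -0.45, -0.11, -0.39], [-0.04, 0.36, -0.51, -1.16, -0.48], [-0.60, -0.05, 0.18, 0.04, -0.63], [-0.59, -0.46, -0.64, 1.43, -0.77]]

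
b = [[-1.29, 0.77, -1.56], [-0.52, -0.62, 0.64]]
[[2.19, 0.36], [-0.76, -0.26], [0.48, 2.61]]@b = [[-3.01, 1.46, -3.19], [1.12, -0.42, 1.02], [-1.98, -1.25, 0.92]]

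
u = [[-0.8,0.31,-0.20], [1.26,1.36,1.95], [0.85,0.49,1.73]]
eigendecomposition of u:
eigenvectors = [[-0.05,-0.92,-0.27], [-0.85,0.31,-0.81], [-0.52,0.24,0.52]]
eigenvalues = [2.61, -0.85, 0.53]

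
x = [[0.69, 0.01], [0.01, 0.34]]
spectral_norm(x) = 0.69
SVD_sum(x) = [[0.69, 0.02], [0.02, 0.00]] + [[0.0,-0.01], [-0.01,0.34]]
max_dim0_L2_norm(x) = 0.69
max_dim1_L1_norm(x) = 0.7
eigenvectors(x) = [[1.0, -0.03], [0.03, 1.0]]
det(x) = 0.23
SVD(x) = [[-1.00, -0.03], [-0.03, 1.00]] @ diag([0.690285481429581, 0.33971451857041896]) @ [[-1.0,-0.03], [-0.03,1.0]]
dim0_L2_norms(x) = [0.69, 0.34]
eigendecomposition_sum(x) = [[0.69, 0.02], [0.02, 0.00]] + [[0.00, -0.01], [-0.01, 0.34]]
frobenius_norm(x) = 0.77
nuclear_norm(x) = 1.03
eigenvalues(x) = [0.69, 0.34]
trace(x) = 1.03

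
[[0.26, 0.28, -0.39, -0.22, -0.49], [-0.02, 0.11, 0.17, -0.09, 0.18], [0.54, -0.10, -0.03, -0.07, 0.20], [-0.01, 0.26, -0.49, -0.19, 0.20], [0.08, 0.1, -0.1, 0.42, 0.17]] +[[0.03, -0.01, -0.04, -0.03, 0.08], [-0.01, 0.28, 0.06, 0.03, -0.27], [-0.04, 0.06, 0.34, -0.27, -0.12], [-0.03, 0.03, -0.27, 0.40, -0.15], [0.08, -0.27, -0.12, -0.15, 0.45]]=[[0.29, 0.27, -0.43, -0.25, -0.41], [-0.03, 0.39, 0.23, -0.06, -0.09], [0.50, -0.04, 0.31, -0.34, 0.08], [-0.04, 0.29, -0.76, 0.21, 0.05], [0.16, -0.17, -0.22, 0.27, 0.62]]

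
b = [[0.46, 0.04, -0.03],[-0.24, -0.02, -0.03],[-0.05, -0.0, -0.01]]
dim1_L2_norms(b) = [0.46, 0.24, 0.05]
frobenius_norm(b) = 0.52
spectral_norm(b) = 0.52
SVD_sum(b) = [[0.46,0.04,-0.01], [-0.24,-0.02,0.01], [-0.05,-0.0,0.00]] + [[-0.00, 0.00, -0.02], [-0.00, 0.00, -0.04], [-0.00, 0.00, -0.01]] + [[0.00, -0.0, -0.0], [0.0, -0.00, -0.0], [-0.00, 0.0, 0.0]]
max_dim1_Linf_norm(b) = 0.46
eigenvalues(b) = [(0.44+0j), (-0.01+0.01j), (-0.01-0.01j)]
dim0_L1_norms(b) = [0.75, 0.06, 0.07]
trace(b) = 0.43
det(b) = 0.00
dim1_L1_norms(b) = [0.53, 0.29, 0.06]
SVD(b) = [[-0.88, -0.47, -0.04], [0.46, -0.84, -0.28], [0.09, -0.27, 0.96]] @ diag([0.5232774494586313, 0.04201679477644068, 0.003911501602190892]) @ [[-1.00, -0.09, 0.02], [0.03, -0.04, 1.00], [-0.08, 1.00, 0.05]]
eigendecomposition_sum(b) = [[0.46+0.00j, (0.04+0j), -0.03+0.00j], [-0.23+0.00j, -0.02+0.00j, (0.02+0j)], [(-0.05+0j), -0.00+0.00j, 0j]] + [[-0j, 0.00-0.00j, 0j], [(-0+0j), 0.01j, -0.02-0.01j], [0j, 0j, -0.01+0.00j]] + [[0.00+0.00j, 0j, 0.00-0.00j], [(-0-0j), 0.00-0.01j, -0.02+0.01j], [-0j, 0.00-0.00j, (-0.01-0j)]]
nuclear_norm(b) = 0.57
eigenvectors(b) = [[(-0.89+0j),  -0.07-0.02j,  (-0.07+0.02j)], [(0.45+0j),  0.95+0.00j,  0.95-0.00j], [(0.1+0j),  0.14-0.25j,  0.14+0.25j]]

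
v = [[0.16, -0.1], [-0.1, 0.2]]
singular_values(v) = [0.28, 0.08]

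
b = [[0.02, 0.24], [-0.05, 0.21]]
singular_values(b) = [0.32, 0.05]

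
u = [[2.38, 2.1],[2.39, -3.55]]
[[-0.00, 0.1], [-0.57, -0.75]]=u @ [[-0.09, -0.09], [0.1, 0.15]]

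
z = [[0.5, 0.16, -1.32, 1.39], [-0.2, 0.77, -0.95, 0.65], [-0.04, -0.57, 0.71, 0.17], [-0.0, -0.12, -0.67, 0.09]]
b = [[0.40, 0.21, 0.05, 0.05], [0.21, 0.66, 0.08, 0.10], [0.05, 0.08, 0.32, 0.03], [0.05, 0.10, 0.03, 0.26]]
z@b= [[0.24, 0.24, -0.34, 0.36], [0.07, 0.46, -0.23, 0.21], [-0.09, -0.31, 0.18, 0.01], [-0.05, -0.12, -0.22, -0.01]]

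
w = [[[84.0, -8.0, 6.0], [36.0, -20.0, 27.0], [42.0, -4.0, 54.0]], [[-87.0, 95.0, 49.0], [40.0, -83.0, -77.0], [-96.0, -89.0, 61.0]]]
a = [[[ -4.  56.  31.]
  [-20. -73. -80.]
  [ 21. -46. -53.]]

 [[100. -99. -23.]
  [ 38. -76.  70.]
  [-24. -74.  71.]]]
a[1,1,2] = 70.0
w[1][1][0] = 40.0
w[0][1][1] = -20.0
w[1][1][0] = 40.0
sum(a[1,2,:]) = -27.0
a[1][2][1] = -74.0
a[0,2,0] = 21.0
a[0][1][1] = -73.0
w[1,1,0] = 40.0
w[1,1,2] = -77.0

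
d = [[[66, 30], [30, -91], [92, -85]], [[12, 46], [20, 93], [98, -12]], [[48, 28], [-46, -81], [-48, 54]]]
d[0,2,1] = -85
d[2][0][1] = 28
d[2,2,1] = 54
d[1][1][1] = 93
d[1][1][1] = 93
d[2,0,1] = 28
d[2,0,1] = 28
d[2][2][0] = -48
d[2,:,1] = [28, -81, 54]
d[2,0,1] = 28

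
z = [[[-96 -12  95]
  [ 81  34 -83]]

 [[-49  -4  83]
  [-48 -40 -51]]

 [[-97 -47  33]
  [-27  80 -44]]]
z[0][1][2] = -83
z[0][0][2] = 95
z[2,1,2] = -44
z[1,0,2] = 83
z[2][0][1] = -47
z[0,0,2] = 95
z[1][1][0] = -48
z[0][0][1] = -12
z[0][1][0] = 81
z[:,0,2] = [95, 83, 33]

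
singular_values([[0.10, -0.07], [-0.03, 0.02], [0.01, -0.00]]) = [0.13, 0.01]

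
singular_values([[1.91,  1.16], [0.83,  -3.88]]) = [4.06, 2.06]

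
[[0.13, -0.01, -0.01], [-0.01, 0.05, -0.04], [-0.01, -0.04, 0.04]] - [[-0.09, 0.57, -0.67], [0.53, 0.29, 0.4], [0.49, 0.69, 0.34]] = [[0.22, -0.58, 0.66], [-0.54, -0.24, -0.44], [-0.50, -0.73, -0.30]]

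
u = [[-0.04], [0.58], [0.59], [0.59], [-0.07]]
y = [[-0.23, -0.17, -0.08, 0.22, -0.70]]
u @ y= [[0.01,0.01,0.00,-0.01,0.03], [-0.13,-0.10,-0.05,0.13,-0.41], [-0.14,-0.10,-0.05,0.13,-0.41], [-0.14,-0.10,-0.05,0.13,-0.41], [0.02,0.01,0.01,-0.02,0.05]]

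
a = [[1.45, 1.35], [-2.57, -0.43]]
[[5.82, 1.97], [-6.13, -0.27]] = a@[[2.03, -0.17], [2.13, 1.64]]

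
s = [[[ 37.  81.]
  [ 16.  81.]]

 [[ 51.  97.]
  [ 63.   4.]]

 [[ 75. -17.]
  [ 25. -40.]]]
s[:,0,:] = [[37.0, 81.0], [51.0, 97.0], [75.0, -17.0]]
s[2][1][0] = 25.0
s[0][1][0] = 16.0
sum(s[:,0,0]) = 163.0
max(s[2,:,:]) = 75.0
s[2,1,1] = -40.0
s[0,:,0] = [37.0, 16.0]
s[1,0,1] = 97.0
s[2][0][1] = -17.0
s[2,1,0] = 25.0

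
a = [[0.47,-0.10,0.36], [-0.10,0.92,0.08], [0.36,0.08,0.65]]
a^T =[[0.47, -0.1, 0.36], [-0.1, 0.92, 0.08], [0.36, 0.08, 0.65]]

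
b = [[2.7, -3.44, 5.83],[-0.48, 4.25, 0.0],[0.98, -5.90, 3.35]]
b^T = [[2.7, -0.48, 0.98],[-3.44, 4.25, -5.9],[5.83, 0.00, 3.35]]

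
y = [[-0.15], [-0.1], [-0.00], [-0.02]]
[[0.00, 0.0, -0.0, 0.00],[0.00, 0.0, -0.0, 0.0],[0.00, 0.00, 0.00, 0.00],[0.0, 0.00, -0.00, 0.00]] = y@[[-0.01, -0.01, 0.01, -0.01]]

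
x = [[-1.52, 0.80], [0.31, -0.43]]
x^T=[[-1.52, 0.31],  [0.80, -0.43]]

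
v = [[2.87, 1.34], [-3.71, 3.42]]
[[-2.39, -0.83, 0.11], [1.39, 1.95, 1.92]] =v@[[-0.68, -0.37, -0.15], [-0.33, 0.17, 0.4]]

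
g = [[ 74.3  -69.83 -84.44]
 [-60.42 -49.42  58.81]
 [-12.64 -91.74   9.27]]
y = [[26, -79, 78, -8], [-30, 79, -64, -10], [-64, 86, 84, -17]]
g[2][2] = 9.27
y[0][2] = 78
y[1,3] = -10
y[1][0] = -30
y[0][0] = 26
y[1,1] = 79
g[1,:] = [-60.42, -49.42, 58.81]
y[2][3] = -17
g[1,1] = -49.42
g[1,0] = -60.42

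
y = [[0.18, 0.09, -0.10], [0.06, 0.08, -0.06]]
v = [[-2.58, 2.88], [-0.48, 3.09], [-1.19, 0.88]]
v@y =[[-0.29,  -0.00,  0.09], [0.1,  0.20,  -0.14], [-0.16,  -0.04,  0.07]]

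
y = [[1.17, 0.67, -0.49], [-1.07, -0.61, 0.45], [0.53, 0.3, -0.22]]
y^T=[[1.17, -1.07, 0.53], [0.67, -0.61, 0.3], [-0.49, 0.45, -0.22]]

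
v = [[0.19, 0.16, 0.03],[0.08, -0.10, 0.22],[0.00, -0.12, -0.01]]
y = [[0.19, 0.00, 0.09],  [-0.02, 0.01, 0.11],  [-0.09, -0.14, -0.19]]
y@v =[[0.04, 0.02, 0.00], [-0.00, -0.02, 0.00], [-0.03, 0.02, -0.03]]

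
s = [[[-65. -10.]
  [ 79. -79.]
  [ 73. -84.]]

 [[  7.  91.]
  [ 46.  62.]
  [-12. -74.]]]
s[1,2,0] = -12.0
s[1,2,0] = -12.0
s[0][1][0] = 79.0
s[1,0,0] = 7.0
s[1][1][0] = 46.0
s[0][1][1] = -79.0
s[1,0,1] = 91.0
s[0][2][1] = -84.0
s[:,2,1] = [-84.0, -74.0]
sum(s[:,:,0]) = 128.0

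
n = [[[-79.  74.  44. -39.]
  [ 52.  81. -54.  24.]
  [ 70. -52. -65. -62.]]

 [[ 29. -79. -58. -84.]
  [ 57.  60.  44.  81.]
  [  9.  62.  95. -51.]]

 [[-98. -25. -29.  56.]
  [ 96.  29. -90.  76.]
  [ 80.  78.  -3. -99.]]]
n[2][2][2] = -3.0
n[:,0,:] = [[-79.0, 74.0, 44.0, -39.0], [29.0, -79.0, -58.0, -84.0], [-98.0, -25.0, -29.0, 56.0]]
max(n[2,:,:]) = 96.0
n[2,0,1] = -25.0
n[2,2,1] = 78.0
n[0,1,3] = 24.0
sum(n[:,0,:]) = -288.0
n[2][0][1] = -25.0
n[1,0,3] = -84.0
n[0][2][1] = -52.0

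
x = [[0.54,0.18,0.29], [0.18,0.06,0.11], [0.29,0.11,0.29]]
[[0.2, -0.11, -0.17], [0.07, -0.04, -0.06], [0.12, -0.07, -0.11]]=x @ [[0.32, -0.25, -0.19], [-0.03, 0.23, -0.27], [0.10, -0.07, -0.08]]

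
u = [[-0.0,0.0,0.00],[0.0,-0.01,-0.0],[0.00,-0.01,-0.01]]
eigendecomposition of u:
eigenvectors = [[0.0,1.0,0.0], [0.0,0.0,0.00], [1.00,0.0,1.0]]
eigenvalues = [-0.01, -0.0, -0.01]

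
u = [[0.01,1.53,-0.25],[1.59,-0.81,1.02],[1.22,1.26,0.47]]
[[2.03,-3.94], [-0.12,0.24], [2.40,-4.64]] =u @ [[1.21, -2.34], [1.14, -2.21], [-1.1, 2.13]]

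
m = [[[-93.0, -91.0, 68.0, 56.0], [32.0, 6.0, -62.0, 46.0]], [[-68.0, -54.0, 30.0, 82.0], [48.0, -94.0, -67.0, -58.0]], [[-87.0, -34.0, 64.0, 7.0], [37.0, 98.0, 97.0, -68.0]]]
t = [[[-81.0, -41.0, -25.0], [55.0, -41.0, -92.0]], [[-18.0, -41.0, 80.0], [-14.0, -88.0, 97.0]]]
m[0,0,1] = -91.0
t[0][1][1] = -41.0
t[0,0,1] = -41.0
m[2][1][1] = 98.0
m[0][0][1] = -91.0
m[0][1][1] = 6.0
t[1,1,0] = -14.0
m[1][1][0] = 48.0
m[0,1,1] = 6.0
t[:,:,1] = [[-41.0, -41.0], [-41.0, -88.0]]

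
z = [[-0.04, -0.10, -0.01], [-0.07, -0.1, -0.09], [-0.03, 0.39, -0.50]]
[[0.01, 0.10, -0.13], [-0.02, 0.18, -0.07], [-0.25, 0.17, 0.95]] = z @[[-0.14, -0.03, 0.83], [-0.07, -0.85, 1.09], [0.46, -1.0, -1.09]]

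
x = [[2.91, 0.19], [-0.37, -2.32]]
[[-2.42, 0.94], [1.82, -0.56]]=x@ [[-0.79, 0.31], [-0.66, 0.19]]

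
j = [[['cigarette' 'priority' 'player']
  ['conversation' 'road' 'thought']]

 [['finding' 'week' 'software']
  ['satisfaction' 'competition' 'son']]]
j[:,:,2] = [['player', 'thought'], ['software', 'son']]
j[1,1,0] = 'satisfaction'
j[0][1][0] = 'conversation'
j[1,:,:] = [['finding', 'week', 'software'], ['satisfaction', 'competition', 'son']]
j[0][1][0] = 'conversation'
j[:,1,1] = ['road', 'competition']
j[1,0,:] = ['finding', 'week', 'software']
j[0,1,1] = 'road'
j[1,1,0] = 'satisfaction'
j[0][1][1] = 'road'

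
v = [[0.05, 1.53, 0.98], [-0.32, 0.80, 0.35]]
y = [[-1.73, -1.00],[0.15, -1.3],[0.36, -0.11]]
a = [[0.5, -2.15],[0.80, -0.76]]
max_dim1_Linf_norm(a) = 2.15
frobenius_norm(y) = 2.42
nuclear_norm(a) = 2.96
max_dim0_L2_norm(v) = 1.73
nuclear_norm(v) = 2.35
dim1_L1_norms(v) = [2.56, 1.47]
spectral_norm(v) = 2.01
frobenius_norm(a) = 2.47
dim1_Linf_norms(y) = [1.73, 1.3, 0.36]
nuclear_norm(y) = 3.29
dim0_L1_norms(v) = [0.37, 2.33, 1.33]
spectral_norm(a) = 2.40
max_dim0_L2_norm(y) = 1.77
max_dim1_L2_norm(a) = 2.21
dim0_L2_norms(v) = [0.32, 1.73, 1.04]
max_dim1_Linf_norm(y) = 1.73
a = v @ y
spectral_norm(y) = 2.11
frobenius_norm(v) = 2.04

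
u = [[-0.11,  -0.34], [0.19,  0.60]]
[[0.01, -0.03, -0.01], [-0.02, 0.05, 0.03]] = u@[[-0.04, 0.09, 0.04],  [-0.02, 0.05, 0.03]]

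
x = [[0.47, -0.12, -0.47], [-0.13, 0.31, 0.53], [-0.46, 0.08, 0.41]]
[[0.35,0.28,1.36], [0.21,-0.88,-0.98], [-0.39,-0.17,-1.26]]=x @ [[0.65,-1.26,1.90], [1.99,-0.38,-1.18], [-0.60,-1.75,-0.70]]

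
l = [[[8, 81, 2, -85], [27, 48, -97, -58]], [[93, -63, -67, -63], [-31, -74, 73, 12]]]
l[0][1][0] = 27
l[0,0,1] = 81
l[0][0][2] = 2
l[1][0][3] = -63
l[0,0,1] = 81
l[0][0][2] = 2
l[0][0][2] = 2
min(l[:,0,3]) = -85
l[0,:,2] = [2, -97]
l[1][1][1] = -74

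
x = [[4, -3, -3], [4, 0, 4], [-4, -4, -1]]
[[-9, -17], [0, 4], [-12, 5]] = x @ [[0, -2], [3, 0], [0, 3]]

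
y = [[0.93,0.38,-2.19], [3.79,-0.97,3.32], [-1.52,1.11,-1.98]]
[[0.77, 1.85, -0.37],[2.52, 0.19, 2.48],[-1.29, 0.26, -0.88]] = y @ [[0.67, 0.57, 0.41], [-0.53, -0.09, 0.55], [-0.16, -0.62, 0.44]]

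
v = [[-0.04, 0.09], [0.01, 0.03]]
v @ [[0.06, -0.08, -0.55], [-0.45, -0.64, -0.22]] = [[-0.04, -0.05, 0.0], [-0.01, -0.02, -0.01]]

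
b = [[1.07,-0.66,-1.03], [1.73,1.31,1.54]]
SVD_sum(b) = [[-0.21, -0.18, -0.22], [1.56, 1.37, 1.65]] + [[1.28, -0.48, -0.81], [0.17, -0.06, -0.11]]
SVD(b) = [[-0.13, 0.99], [0.99, 0.13]] @ diag([2.6758527121286533, 1.6005662319922074]) @ [[0.59, 0.52, 0.62], [0.8, -0.3, -0.51]]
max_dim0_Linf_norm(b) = 1.73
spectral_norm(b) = 2.68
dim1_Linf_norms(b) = [1.07, 1.73]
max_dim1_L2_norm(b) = 2.66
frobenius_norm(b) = 3.12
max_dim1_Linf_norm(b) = 1.73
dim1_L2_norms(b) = [1.63, 2.66]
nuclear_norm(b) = 4.28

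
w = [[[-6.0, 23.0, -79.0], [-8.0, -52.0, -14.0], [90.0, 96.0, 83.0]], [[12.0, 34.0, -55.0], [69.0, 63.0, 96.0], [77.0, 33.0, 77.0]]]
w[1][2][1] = 33.0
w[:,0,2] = [-79.0, -55.0]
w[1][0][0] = 12.0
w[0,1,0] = -8.0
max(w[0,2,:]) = 96.0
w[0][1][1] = -52.0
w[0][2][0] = 90.0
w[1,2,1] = 33.0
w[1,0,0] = 12.0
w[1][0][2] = -55.0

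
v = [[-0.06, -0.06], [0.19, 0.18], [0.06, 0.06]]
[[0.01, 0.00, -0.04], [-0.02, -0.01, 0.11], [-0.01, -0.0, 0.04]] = v @ [[0.03, -0.09, 0.4], [-0.12, 0.06, 0.20]]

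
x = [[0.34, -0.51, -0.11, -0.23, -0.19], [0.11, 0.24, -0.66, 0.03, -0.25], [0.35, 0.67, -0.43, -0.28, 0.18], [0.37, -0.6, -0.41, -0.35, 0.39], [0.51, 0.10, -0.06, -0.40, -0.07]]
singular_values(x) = [1.22, 1.09, 0.59, 0.51, 0.0]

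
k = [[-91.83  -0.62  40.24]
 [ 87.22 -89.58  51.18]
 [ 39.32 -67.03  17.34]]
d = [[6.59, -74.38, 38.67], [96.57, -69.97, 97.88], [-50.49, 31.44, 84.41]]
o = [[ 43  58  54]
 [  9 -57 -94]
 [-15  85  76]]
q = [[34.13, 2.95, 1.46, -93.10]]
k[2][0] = 39.32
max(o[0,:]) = 58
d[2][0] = -50.49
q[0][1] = 2.95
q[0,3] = -93.1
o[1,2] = -94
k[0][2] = 40.24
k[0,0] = -91.83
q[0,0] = 34.13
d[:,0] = [6.59, 96.57, -50.49]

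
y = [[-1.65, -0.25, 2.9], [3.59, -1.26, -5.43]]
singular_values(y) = [7.38, 0.81]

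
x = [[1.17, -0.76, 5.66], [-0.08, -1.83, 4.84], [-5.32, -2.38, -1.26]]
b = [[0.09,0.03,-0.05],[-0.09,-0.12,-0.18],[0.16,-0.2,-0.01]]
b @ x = [[0.37, -0.00, 0.72], [0.86, 0.72, -0.86], [0.26, 0.27, -0.05]]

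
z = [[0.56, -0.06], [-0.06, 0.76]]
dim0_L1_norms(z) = [0.62, 0.82]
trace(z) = 1.32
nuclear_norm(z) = 1.32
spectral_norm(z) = 0.78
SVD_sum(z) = [[0.06, -0.20], [-0.20, 0.72]] + [[0.5, 0.14],[0.14, 0.04]]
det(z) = 0.42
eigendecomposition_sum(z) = [[0.5, 0.14], [0.14, 0.04]] + [[0.06, -0.20],[-0.20, 0.72]]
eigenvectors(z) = [[-0.96, 0.27],[-0.27, -0.96]]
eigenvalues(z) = [0.54, 0.78]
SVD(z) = [[-0.27, 0.96], [0.96, 0.27]] @ diag([0.776619037896906, 0.5433809621030941]) @ [[-0.27, 0.96], [0.96, 0.27]]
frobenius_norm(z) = 0.95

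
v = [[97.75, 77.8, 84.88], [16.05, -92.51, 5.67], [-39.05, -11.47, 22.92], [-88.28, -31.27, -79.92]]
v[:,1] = [77.8, -92.51, -11.47, -31.27]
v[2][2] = 22.92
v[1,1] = -92.51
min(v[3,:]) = -88.28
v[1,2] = 5.67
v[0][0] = 97.75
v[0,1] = 77.8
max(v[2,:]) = 22.92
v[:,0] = [97.75, 16.05, -39.05, -88.28]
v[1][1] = -92.51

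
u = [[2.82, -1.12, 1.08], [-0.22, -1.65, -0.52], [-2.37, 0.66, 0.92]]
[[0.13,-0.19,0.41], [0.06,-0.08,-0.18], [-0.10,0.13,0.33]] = u@[[0.03,-0.04,0.0], [-0.04,0.06,-0.01], [0.00,-0.01,0.37]]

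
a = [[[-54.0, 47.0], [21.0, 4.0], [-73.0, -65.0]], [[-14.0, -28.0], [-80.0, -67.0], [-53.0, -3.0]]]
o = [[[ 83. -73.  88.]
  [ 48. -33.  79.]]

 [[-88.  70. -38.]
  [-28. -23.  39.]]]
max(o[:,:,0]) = 83.0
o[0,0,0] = 83.0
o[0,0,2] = 88.0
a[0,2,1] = -65.0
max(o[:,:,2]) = 88.0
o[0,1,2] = 79.0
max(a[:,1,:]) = 21.0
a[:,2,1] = [-65.0, -3.0]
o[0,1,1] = -33.0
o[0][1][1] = -33.0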